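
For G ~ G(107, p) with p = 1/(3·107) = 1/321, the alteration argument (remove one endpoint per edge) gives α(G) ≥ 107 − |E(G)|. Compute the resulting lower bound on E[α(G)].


E[|E(G)|] = C(107, 2)·p = 5671 · (1/321) = 53/3.
E[α(G)] ≥ n − E[|E(G)|] = 107 − 53/3 = 268/3.
Numerically: ≈ 89.3333.
(This is only a lower bound; the true E[α(G)] may be larger.)

E[α(G)] ≥ 268/3 ≈ 89.3333.


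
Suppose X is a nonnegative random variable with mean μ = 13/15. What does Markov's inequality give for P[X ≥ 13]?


μ = E[X] = 13/15, a = 13.
Markov: P[X ≥ 13] ≤ μ/a = (13/15)/13 = 1/15.
Numerically: ≈ 0.067.
(Since a = 13 > μ = 0.867, the bound 1/15 is < 1 and informative.)

P[X ≥ 13] ≤ 1/15 ≈ 0.067.


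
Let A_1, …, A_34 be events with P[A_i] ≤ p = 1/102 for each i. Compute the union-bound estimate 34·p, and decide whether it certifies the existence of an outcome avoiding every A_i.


Union bound: P[∪_{i=1}^{34} A_i] ≤ Σ_i P[A_i] ≤ 34·p = 34·(1/102) = 1/3.
Numerically: 1/3 ≈ 0.33333.
Is 1/3 < 1? YES.
Since P[∪ A_i] ≤ 1/3 < 1, the complement has P[∩ A_i^c] ≥ 1 − 1/3 = 2/3 > 0, so some outcome avoids every A_i.

34·p = 1/3 ≈ 0.33333; existence CERTIFIED by the union bound.


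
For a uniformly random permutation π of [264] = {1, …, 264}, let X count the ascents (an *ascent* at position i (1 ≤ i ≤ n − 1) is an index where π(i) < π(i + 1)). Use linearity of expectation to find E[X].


Write X = Σ X_I over i = 1, …, 263, with X_I the indicator of one ascent.
There are 263 indicators.
For each fixed i, the pair (π(i), π(i+1)) is a uniformly random ordered pair of distinct values from {1, …, 264}; by symmetry P[π(i) < π(i+1)] = 1/2.
By linearity: E[X] = 263 · (1/2) = (264 − 1) · (1/2) = 263/2 ≈ 131.50000.

E[X] = 263/2 = 131.50000.


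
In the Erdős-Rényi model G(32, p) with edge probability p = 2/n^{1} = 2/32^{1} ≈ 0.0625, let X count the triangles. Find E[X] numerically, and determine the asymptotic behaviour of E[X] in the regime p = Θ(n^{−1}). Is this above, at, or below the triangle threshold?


Number of potential triangles: C(32, 3) = 4960.
Each occurs with probability p³ ≈ (0.0625)³ ≈ 2.44140625e-04.
By linearity: E[X] = C(32, 3)·p³ ≈ 4960 · 2.44140625e-04 ≈ 1.210938.
Here α = 1, so p = 2/n is exactly at the triangle threshold p ~ 1/n. Asymptotically E[X] → c³/6 = 2³/6 = 4/3 ≈ 1.333333, a bounded constant. In this regime the triangle count is asymptotically Poisson(c³/6).

E[X] ≈ 1.210938; in regime p = Θ(1/n^{1}) E[X] stays bounded (at the triangle threshold p ~ 1/n).


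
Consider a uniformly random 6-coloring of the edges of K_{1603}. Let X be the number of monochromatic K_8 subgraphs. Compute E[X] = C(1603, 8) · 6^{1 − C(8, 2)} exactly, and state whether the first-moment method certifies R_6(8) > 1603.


E[X] = C(1603, 8) · 6^{1 − 28} = 1062551202482611197720 · 6^{−27} = 1062551202482611197720/1023490369077469249536.
As a reduced fraction: E[X] = 14757655590036266635/14215144014964850688 ≈ 1.038164.
Is E[X] < 1? NO.
Since E[X] ≥ 1, the first-moment bound is inconclusive at n = 1603; it does NOT by itself certify R_6(8) > 1603.

E[X] = 14757655590036266635/14215144014964850688 ≈ 1.038164; E[X] ≥ 1; first-moment method inconclusive here.


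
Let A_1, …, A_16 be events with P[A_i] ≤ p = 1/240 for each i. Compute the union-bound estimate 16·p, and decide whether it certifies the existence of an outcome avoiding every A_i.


Union bound: P[∪_{i=1}^{16} A_i] ≤ Σ_i P[A_i] ≤ 16·p = 16·(1/240) = 1/15.
Numerically: 1/15 ≈ 0.066667.
Is 1/15 < 1? YES.
Since P[∪ A_i] ≤ 1/15 < 1, the complement has P[∩ A_i^c] ≥ 1 − 1/15 = 14/15 > 0, so some outcome avoids every A_i.

16·p = 1/15 ≈ 0.066667; existence CERTIFIED by the union bound.


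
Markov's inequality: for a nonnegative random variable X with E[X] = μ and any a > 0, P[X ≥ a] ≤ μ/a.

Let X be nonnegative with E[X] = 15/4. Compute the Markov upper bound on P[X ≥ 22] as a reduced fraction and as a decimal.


μ = E[X] = 15/4, a = 22.
Markov: P[X ≥ 22] ≤ μ/a = (15/4)/22 = 15/88.
Numerically: ≈ 0.170455.
(Since a = 22 > μ = 3.750000, the bound 15/88 is < 1 and informative.)

P[X ≥ 22] ≤ 15/88 ≈ 0.170455.


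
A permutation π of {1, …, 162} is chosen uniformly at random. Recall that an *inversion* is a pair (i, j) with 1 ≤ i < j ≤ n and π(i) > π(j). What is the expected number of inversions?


Write X = Σ X_I over the C(162, 2) = 13041 pairs i < j, with X_I the indicator of one inversion.
There are 13041 indicators.
For each fixed pair i < j, the values π(i) and π(j) are two distinct elements of {1, …, 162} in uniformly random order; by symmetry P[π(i) > π(j)] = 1/2.
By linearity: E[X] = 13041 · (1/2) = C(162, 2) · (1/2) = 13041/2 = 13041/2 ≈ 6520.50000.

E[X] = 13041/2 = 6520.50000.


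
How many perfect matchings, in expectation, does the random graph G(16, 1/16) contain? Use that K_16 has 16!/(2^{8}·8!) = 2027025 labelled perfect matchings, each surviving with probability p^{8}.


K_16 has 16!/(2^{8}·8!) = 2027025 labelled perfect matchings.
For each such perfect matching H, let X_H = 1 if all 8 edges of H are present in G. Then P[X_H = 1] = p^{8} = (1/16)^{8} = 1/4294967296.
By linearity of expectation: E[X] = Σ_H E[X_H] = 2027025 · p^{8} = 2027025 · 1/4294967296 = 2027025/4294967296.
Numerically: E[X] ≈ 0.000471954.

E[X] = 2027025 · (1/16)^{8} = 2027025/4294967296 ≈ 0.000471954.


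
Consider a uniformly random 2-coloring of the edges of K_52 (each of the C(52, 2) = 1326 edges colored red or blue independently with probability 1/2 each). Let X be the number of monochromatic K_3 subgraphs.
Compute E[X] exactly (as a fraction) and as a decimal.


Let X = Σ_S X_S over the C(52, 3) = 22100 subsets S of size 3, where X_S = 1 if the K_3 on S is monochromatic.
For a fixed S, the K_3 on S has C(3, 2) = 3 edges. P[all 3 edges red] = (1/2)^3, and likewise for blue, so P[monochromatic] = 2·(1/2)^3 = 2^{1 − 3} = 1/4.
By linearity: E[X] = C(52, 3) · 2^{1 − 3} = 22100 · 1/4 = 5525.
Numerically: E[X] ≈ 5525.0000.

E[X] = C(52,3)·2^(1−C(3,2)) = 5525 ≈ 5525.0000.


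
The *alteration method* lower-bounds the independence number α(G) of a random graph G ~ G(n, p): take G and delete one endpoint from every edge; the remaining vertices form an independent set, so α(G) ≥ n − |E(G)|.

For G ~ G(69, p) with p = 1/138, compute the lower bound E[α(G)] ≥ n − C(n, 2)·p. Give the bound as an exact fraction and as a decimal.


E[|E(G)|] = C(69, 2)·p = 2346 · (1/138) = 17.
E[α(G)] ≥ n − E[|E(G)|] = 69 − 17 = 52.
Numerically: ≈ 52.000000.
(This is only a lower bound; the true E[α(G)] may be larger.)

E[α(G)] ≥ 52 ≈ 52.000000.


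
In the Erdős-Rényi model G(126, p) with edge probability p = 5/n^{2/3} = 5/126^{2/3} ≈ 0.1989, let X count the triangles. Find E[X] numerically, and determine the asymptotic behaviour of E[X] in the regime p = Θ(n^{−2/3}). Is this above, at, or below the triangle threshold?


Number of potential triangles: C(126, 3) = 325500.
Each occurs with probability p³ ≈ (0.1989)³ ≈ 7.873520e-03.
By linearity: E[X] = C(126, 3)·p³ ≈ 325500 · 7.873520e-03 ≈ 2562.8307.
Since α = 2/3 < 1, p = c/n^{2/3} ≫ 1/n is above the triangle threshold p ~ 1/n. Asymptotically E[X] ~ (c³/6)·n^{3(1−α)} = (5³/6)·n^{1} → ∞; triangles are abundant w.h.p.

E[X] ≈ 2562.8307; in regime p = Θ(1/n^{2/3}) E[X] diverges (above the triangle threshold p ~ 1/n).


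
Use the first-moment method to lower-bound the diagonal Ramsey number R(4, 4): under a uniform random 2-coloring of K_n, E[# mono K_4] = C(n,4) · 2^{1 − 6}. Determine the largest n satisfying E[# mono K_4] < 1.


We need C(n, 4) · 2^{1 − 6} < 1, i.e. C(n, 4) < 2^{6 − 1} = 32.
Check values of n near the boundary:
  n = 4: C(4, 4) = 1; 1 < 32? YES
  n = 5: C(5, 4) = 5; 5 < 32? YES
  n = 6: C(6, 4) = 15; 15 < 32? YES
  n = 7: C(7, 4) = 35; 35 < 32? NO
  n = 8: C(8, 4) = 70; 70 < 32? NO
The largest n with C(n, 4) < 32 is n = 6 (where E[X] = 15/32 ≈ 0.468750). Hence R(4, 4) > 6, i.e. R(4, 4) ≥ 7.

Largest n = 6; hence R(4, 4) > 6.


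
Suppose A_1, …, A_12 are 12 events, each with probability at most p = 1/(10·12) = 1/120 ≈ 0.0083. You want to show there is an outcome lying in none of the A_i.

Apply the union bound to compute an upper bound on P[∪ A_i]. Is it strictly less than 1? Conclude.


Union bound: P[∪_{i=1}^{12} A_i] ≤ Σ_i P[A_i] ≤ 12·p = 12·(1/120) = 1/10.
Numerically: 1/10 ≈ 0.1000.
Is 1/10 < 1? YES.
Since P[∪ A_i] ≤ 1/10 < 1, the complement has P[∩ A_i^c] ≥ 1 − 1/10 = 9/10 > 0, so some outcome avoids every A_i.

12·p = 1/10 ≈ 0.1000; existence CERTIFIED by the union bound.


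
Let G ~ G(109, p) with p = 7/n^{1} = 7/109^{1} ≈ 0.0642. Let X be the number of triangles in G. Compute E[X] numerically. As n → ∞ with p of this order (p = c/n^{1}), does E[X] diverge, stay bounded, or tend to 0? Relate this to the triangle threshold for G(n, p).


Number of potential triangles: C(109, 3) = 209934.
Each occurs with probability p³ ≈ (0.0642)³ ≈ 2.64859e-04.
By linearity: E[X] = C(109, 3)·p³ ≈ 209934 · 2.64859e-04 ≈ 55.603.
Here α = 1, so p = 7/n is exactly at the triangle threshold p ~ 1/n. Asymptotically E[X] → c³/6 = 7³/6 = 343/6 ≈ 57.167, a bounded constant. In this regime the triangle count is asymptotically Poisson(c³/6).

E[X] ≈ 55.603; in regime p = Θ(1/n^{1}) E[X] stays bounded (at the triangle threshold p ~ 1/n).


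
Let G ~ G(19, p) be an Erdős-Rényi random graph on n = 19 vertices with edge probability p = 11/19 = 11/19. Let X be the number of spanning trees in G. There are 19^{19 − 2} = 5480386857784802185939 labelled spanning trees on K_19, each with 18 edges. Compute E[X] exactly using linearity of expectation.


K_19 has 19^{19 − 2} = 5480386857784802185939 labelled spanning trees.
For each such spanning tree H, let X_H = 1 if all 18 edges of H are present in G. Then P[X_H = 1] = p^{18} = (11/19)^{18} = 5559917313492231481/104127350297911241532841.
Summing the indicators: E[X] = Σ_H E[X_H] = 5480386857784802185939 · p^{18} = 5480386857784802185939 · 5559917313492231481/104127350297911241532841 = 5559917313492231481/19.
Numerically: E[X] ≈ 2.92627e+17.

E[X] = 5480386857784802185939 · (11/19)^{18} = 5559917313492231481/19 ≈ 2.92627e+17.


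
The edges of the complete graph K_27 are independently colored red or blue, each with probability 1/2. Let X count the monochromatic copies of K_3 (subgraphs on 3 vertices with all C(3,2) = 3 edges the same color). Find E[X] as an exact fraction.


Let X = Σ_S X_S over the C(27, 3) = 2925 subsets S of size 3, where X_S = 1 if the K_3 on S is monochromatic.
For a fixed S, the K_3 on S has C(3, 2) = 3 edges. P[all 3 edges red] = (1/2)^3, and likewise for blue, so P[monochromatic] = 2·(1/2)^3 = 2^{1 − 3} = 1/4.
Summing: E[X] = C(27, 3) · 2^{1 − 3} = 2925 · 1/4 = 2925/4.
Numerically: E[X] ≈ 731.250000.

E[X] = C(27,3)·2^(1−C(3,2)) = 2925/4 ≈ 731.250000.


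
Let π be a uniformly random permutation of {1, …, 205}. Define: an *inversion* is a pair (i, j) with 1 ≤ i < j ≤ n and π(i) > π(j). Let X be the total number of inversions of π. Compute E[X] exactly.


Write X = Σ X_I over the C(205, 2) = 20910 pairs i < j, with X_I the indicator of one inversion.
There are 20910 indicators.
For each fixed pair i < j, the values π(i) and π(j) are two distinct elements of {1, …, 205} in uniformly random order; by symmetry P[π(i) > π(j)] = 1/2.
By linearity: E[X] = 20910 · (1/2) = C(205, 2) · (1/2) = 20910/2 = 10455 ≈ 10455.000.

E[X] = 10455 = 10455.000.


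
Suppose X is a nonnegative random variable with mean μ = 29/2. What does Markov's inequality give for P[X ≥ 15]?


μ = E[X] = 29/2, a = 15.
Markov: P[X ≥ 15] ≤ μ/a = (29/2)/15 = 29/30.
Numerically: ≈ 0.9667.
(Since a = 15 > μ = 14.5000, the bound 29/30 is < 1 and informative.)

P[X ≥ 15] ≤ 29/30 ≈ 0.9667.


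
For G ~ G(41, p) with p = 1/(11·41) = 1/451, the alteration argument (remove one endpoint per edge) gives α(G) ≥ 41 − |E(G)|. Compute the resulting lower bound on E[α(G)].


E[|E(G)|] = C(41, 2)·p = 820 · (1/451) = 20/11.
E[α(G)] ≥ n − E[|E(G)|] = 41 − 20/11 = 431/11.
Numerically: ≈ 39.181818.
(This is only a lower bound; the true E[α(G)] may be larger.)

E[α(G)] ≥ 431/11 ≈ 39.181818.


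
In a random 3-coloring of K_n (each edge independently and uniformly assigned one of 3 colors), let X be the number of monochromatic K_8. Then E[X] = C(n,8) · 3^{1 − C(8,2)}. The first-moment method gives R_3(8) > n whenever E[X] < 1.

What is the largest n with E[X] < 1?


We need C(n, 8) · 3^{1 − 28} < 1, i.e. C(n, 8) < 3^{28 − 1} = 7625597484987.
Check values of n near the boundary:
  n = 152: C(152, 8) = 5859727868575; 5859727868575 < 7625597484987? YES
  n = 153: C(153, 8) = 6183023199255; 6183023199255 < 7625597484987? YES
  n = 154: C(154, 8) = 6521818990995; 6521818990995 < 7625597484987? YES
  n = 155: C(155, 8) = 6876747915675; 6876747915675 < 7625597484987? YES
  n = 156: C(156, 8) = 7248464019225; 7248464019225 < 7625597484987? YES
  n = 157: C(157, 8) = 7637643295425; 7637643295425 < 7625597484987? NO
  n = 158: C(158, 8) = 8044984271181; 8044984271181 < 7625597484987? NO
The largest n with C(n, 8) < 7625597484987 is n = 156 (where E[X] = 805384891025/847288609443 ≈ 0.951). Hence R_3(8) > 156, i.e. R_3(8) ≥ 157.

Largest n = 156; hence R_3(8) > 156.


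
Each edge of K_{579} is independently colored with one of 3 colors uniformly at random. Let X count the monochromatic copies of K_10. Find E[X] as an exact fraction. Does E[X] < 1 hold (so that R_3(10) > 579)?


E[X] = C(579, 10) · 3^{1 − 45} = 1079152988140386124680 · 3^{−44} = 1079152988140386124680/984770902183611232881.
As a reduced fraction: E[X] = 359717662713462041560/328256967394537077627 ≈ 1.096.
Is E[X] < 1? NO.
Since E[X] ≥ 1, the first-moment bound is inconclusive at n = 579; it does NOT by itself certify R_3(10) > 579.

E[X] = 359717662713462041560/328256967394537077627 ≈ 1.096; E[X] ≥ 1; first-moment method inconclusive here.


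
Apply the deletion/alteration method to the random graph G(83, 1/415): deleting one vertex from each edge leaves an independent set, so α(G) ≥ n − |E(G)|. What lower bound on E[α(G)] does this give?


E[|E(G)|] = C(83, 2)·p = 3403 · (1/415) = 41/5.
E[α(G)] ≥ n − E[|E(G)|] = 83 − 41/5 = 374/5.
Numerically: ≈ 74.8000.
(This is only a lower bound; the true E[α(G)] may be larger.)

E[α(G)] ≥ 374/5 ≈ 74.8000.


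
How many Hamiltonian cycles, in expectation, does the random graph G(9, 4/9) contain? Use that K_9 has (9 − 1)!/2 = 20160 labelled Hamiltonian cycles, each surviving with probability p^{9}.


K_9 has (9 − 1)!/2 = 20160 labelled Hamiltonian cycles.
For each such Hamiltonian cycle H, let X_H = 1 if all 9 edges of H are present in G. Then P[X_H = 1] = p^{9} = (4/9)^{9} = 262144/387420489.
Summing the indicators: E[X] = Σ_H E[X_H] = 20160 · p^{9} = 20160 · 262144/387420489 = 587202560/43046721.
Numerically: E[X] ≈ 13.641.

E[X] = 20160 · (4/9)^{9} = 587202560/43046721 ≈ 13.641.


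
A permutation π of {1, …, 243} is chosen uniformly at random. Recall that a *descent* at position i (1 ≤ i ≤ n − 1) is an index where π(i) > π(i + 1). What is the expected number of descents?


Write X = Σ X_I over i = 1, …, 242, with X_I the indicator of one descent.
There are 242 indicators.
For each fixed i, the pair (π(i), π(i+1)) is a uniformly random ordered pair of distinct values from {1, …, 243}; by symmetry P[π(i) > π(i+1)] = 1/2.
By linearity: E[X] = 242 · (1/2) = (243 − 1) · (1/2) = 121 ≈ 121.000.

E[X] = 121 = 121.000.


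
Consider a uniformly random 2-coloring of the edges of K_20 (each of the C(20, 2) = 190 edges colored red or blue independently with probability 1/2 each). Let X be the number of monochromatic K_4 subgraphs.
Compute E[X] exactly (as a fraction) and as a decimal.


Let X = Σ_S X_S over the C(20, 4) = 4845 subsets S of size 4, where X_S = 1 if the K_4 on S is monochromatic.
For a fixed S, the K_4 on S has C(4, 2) = 6 edges. P[all 6 edges red] = (1/2)^6, and likewise for blue, so P[monochromatic] = 2·(1/2)^6 = 2^{1 − 6} = 1/32.
Summing: E[X] = C(20, 4) · 2^{1 − 6} = 4845 · 1/32 = 4845/32.
Numerically: E[X] ≈ 151.40625.

E[X] = C(20,4)·2^(1−C(4,2)) = 4845/32 ≈ 151.40625.


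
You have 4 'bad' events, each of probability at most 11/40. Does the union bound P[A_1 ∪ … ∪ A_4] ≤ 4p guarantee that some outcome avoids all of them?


Union bound: P[∪_{i=1}^{4} A_i] ≤ Σ_i P[A_i] ≤ 4·p = 4·(11/40) = 11/10.
Numerically: 11/10 ≈ 1.100000.
Is 11/10 < 1? NO.
Since the bound 11/10 is ≥ 1, the union bound is uninformative here; it does NOT by itself certify existence.

4·p = 11/10 ≈ 1.100000; existence NOT certified by the union bound.


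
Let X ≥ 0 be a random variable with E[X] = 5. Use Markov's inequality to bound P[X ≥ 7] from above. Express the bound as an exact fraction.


μ = E[X] = 5, a = 7.
Markov: P[X ≥ 7] ≤ μ/a = (5)/7 = 5/7.
Numerically: ≈ 0.71429.
(Since a = 7 > μ = 5.00000, the bound 5/7 is < 1 and informative.)

P[X ≥ 7] ≤ 5/7 ≈ 0.71429.


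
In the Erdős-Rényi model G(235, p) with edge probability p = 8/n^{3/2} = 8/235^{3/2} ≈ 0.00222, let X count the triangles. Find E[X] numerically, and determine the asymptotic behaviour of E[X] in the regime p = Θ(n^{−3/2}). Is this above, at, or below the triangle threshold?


Number of potential triangles: C(235, 3) = 2135445.
Each occurs with probability p³ ≈ (0.00222)³ ≈ 1.09513e-08.
By linearity: E[X] = C(235, 3)·p³ ≈ 2135445 · 1.09513e-08 ≈ 0.023.
Since α = 3/2 > 1, p = c/n^{3/2} = o(1/n) is below the triangle threshold p ~ 1/n. Asymptotically E[X] ~ (c³/6)·n^{3(1−α)} = (8³/6)·n^{-1.5} → 0, so by Markov's inequality G has no triangles w.h.p.

E[X] ≈ 0.023; in regime p = Θ(1/n^{3/2}) E[X] tends to 0 (below the triangle threshold p ~ 1/n).


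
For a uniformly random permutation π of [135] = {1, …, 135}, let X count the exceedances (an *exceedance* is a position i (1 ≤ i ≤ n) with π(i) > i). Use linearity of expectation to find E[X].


Write X = Σ_{i=1}^{135} X_i, where X_i = 1_{π(i) > i}.
For each fixed i, π(i) is uniform over {1, …, 135} (marginal of a uniform permutation), so P[π(i) > i] = (n − i)/n. Summing: Σ_{i=1}^{135} (n − i)/n = (0 + 1 + … + 134)/135 = 135(135 − 1)/(2·135) = (135 − 1)/2.
Hence E[X] = Σ_{i=1}^{135} (135 − i)/135 = 67 ≈ 67.00000.

E[X] = 67 = 67.00000.


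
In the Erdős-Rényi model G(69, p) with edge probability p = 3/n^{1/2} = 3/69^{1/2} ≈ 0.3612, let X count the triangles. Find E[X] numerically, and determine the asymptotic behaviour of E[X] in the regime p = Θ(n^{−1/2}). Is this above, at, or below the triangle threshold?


Number of potential triangles: C(69, 3) = 52394.
Each occurs with probability p³ ≈ (0.3612)³ ≈ 4.710751e-02.
By linearity: E[X] = C(69, 3)·p³ ≈ 52394 · 4.710751e-02 ≈ 2468.1508.
Since α = 1/2 < 1, p = c/n^{1/2} ≫ 1/n is above the triangle threshold p ~ 1/n. Asymptotically E[X] ~ (c³/6)·n^{3(1−α)} = (3³/6)·n^{1.5} → ∞; triangles are abundant w.h.p.

E[X] ≈ 2468.1508; in regime p = Θ(1/n^{1/2}) E[X] diverges (above the triangle threshold p ~ 1/n).


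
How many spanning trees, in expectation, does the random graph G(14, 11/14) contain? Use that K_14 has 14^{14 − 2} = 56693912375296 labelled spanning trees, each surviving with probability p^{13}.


K_14 has 14^{14 − 2} = 56693912375296 labelled spanning trees.
For each such spanning tree H, let X_H = 1 if all 13 edges of H are present in G. Then P[X_H = 1] = p^{13} = (11/14)^{13} = 34522712143931/793714773254144.
By linearity of expectation: E[X] = Σ_H E[X_H] = 56693912375296 · p^{13} = 56693912375296 · 34522712143931/793714773254144 = 34522712143931/14.
Numerically: E[X] ≈ 2.4659e+12.

E[X] = 56693912375296 · (11/14)^{13} = 34522712143931/14 ≈ 2.4659e+12.


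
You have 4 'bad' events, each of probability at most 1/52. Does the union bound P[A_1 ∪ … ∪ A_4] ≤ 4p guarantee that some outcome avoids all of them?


Union bound: P[∪_{i=1}^{4} A_i] ≤ Σ_i P[A_i] ≤ 4·p = 4·(1/52) = 1/13.
Numerically: 1/13 ≈ 0.076923.
Is 1/13 < 1? YES.
Since P[∪ A_i] ≤ 1/13 < 1, the complement has P[∩ A_i^c] ≥ 1 − 1/13 = 12/13 > 0, so some outcome avoids every A_i.

4·p = 1/13 ≈ 0.076923; existence CERTIFIED by the union bound.


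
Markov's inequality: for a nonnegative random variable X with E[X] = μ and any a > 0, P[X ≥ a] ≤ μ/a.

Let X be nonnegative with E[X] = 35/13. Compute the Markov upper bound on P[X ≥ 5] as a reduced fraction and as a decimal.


μ = E[X] = 35/13, a = 5.
Markov: P[X ≥ 5] ≤ μ/a = (35/13)/5 = 7/13.
Numerically: ≈ 0.5385.
(Since a = 5 > μ = 2.6923, the bound 7/13 is < 1 and informative.)

P[X ≥ 5] ≤ 7/13 ≈ 0.5385.


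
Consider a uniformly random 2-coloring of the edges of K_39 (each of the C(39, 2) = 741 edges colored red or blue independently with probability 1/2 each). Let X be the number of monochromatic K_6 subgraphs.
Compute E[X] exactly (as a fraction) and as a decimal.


Let X = Σ_S X_S over the C(39, 6) = 3262623 subsets S of size 6, where X_S = 1 if the K_6 on S is monochromatic.
For a fixed S, the K_6 on S has C(6, 2) = 15 edges. P[all 15 edges red] = (1/2)^15, and likewise for blue, so P[monochromatic] = 2·(1/2)^15 = 2^{1 − 15} = 1/16384.
By linearity of expectation: E[X] = C(39, 6) · 2^{1 − 15} = 3262623 · 1/16384 = 3262623/16384.
Numerically: E[X] ≈ 199.1347.

E[X] = C(39,6)·2^(1−C(6,2)) = 3262623/16384 ≈ 199.1347.


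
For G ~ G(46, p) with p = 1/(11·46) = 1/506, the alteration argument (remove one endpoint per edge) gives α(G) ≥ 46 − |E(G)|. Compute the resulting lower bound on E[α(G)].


E[|E(G)|] = C(46, 2)·p = 1035 · (1/506) = 45/22.
E[α(G)] ≥ n − E[|E(G)|] = 46 − 45/22 = 967/22.
Numerically: ≈ 43.95455.
(This is only a lower bound; the true E[α(G)] may be larger.)

E[α(G)] ≥ 967/22 ≈ 43.95455.


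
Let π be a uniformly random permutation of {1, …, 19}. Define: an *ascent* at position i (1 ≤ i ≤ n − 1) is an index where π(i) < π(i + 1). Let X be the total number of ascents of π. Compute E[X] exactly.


Write X = Σ X_I over i = 1, …, 18, with X_I the indicator of one ascent.
There are 18 indicators.
For each fixed i, the pair (π(i), π(i+1)) is a uniformly random ordered pair of distinct values from {1, …, 19}; by symmetry P[π(i) < π(i+1)] = 1/2.
By linearity: E[X] = 18 · (1/2) = (19 − 1) · (1/2) = 9 ≈ 9.000000.

E[X] = 9 = 9.000000.


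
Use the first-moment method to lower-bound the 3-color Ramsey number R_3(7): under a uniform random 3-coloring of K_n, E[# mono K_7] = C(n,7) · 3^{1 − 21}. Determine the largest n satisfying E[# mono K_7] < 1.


We need C(n, 7) · 3^{1 − 21} < 1, i.e. C(n, 7) < 3^{21 − 1} = 3486784401.
Check values of n near the boundary:
  n = 80: C(80, 7) = 3176716400; 3176716400 < 3486784401? YES
  n = 81: C(81, 7) = 3477216600; 3477216600 < 3486784401? YES
  n = 82: C(82, 7) = 3801756816; 3801756816 < 3486784401? NO
The largest n with C(n, 7) < 3486784401 is n = 81 (where E[X] = 42928600/43046721 ≈ 0.99726). Hence R_3(7) > 81, i.e. R_3(7) ≥ 82.

Largest n = 81; hence R_3(7) > 81.


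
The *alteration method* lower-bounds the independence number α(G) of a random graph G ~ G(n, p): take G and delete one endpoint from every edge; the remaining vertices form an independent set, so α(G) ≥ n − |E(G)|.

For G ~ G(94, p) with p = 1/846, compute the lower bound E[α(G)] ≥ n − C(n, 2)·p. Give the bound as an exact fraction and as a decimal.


E[|E(G)|] = C(94, 2)·p = 4371 · (1/846) = 31/6.
E[α(G)] ≥ n − E[|E(G)|] = 94 − 31/6 = 533/6.
Numerically: ≈ 88.833.
(This is only a lower bound; the true E[α(G)] may be larger.)

E[α(G)] ≥ 533/6 ≈ 88.833.


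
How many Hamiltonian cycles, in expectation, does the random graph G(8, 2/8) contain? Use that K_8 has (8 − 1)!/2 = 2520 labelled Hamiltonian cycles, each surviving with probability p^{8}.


K_8 has (8 − 1)!/2 = 2520 labelled Hamiltonian cycles.
For each such Hamiltonian cycle H, let X_H = 1 if all 8 edges of H are present in G. Then P[X_H = 1] = p^{8} = (1/4)^{8} = 1/65536.
By linearity of expectation: E[X] = Σ_H E[X_H] = 2520 · p^{8} = 2520 · 1/65536 = 315/8192.
Numerically: E[X] ≈ 0.038452.

E[X] = 2520 · (1/4)^{8} = 315/8192 ≈ 0.038452.


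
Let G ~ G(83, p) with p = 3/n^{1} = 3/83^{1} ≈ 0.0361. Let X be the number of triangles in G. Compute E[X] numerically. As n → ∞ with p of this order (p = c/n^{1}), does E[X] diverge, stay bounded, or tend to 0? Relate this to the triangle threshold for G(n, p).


Number of potential triangles: C(83, 3) = 91881.
Each occurs with probability p³ ≈ (0.0361)³ ≈ 4.72204e-05.
By linearity: E[X] = C(83, 3)·p³ ≈ 91881 · 4.72204e-05 ≈ 4.339.
Here α = 1, so p = 3/n is exactly at the triangle threshold p ~ 1/n. Asymptotically E[X] → c³/6 = 3³/6 = 9/2 ≈ 4.500, a bounded constant. In this regime the triangle count is asymptotically Poisson(c³/6).

E[X] ≈ 4.339; in regime p = Θ(1/n^{1}) E[X] stays bounded (at the triangle threshold p ~ 1/n).


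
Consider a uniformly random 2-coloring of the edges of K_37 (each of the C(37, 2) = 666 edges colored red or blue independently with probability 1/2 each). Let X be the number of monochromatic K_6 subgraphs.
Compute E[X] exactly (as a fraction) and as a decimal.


Let X = Σ_S X_S over the C(37, 6) = 2324784 subsets S of size 6, where X_S = 1 if the K_6 on S is monochromatic.
For a fixed S, the K_6 on S has C(6, 2) = 15 edges. P[all 15 edges red] = (1/2)^15, and likewise for blue, so P[monochromatic] = 2·(1/2)^15 = 2^{1 − 15} = 1/16384.
By linearity: E[X] = C(37, 6) · 2^{1 − 15} = 2324784 · 1/16384 = 145299/1024.
Numerically: E[X] ≈ 141.894.

E[X] = C(37,6)·2^(1−C(6,2)) = 145299/1024 ≈ 141.894.


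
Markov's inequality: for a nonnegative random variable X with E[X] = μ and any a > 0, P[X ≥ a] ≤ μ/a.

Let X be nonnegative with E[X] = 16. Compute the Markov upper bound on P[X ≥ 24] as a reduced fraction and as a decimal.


μ = E[X] = 16, a = 24.
Markov: P[X ≥ 24] ≤ μ/a = (16)/24 = 2/3.
Numerically: ≈ 0.666667.
(Since a = 24 > μ = 16.000000, the bound 2/3 is < 1 and informative.)

P[X ≥ 24] ≤ 2/3 ≈ 0.666667.


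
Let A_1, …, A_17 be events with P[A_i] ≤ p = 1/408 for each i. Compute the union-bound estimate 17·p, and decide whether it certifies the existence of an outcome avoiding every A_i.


Union bound: P[∪_{i=1}^{17} A_i] ≤ Σ_i P[A_i] ≤ 17·p = 17·(1/408) = 1/24.
Numerically: 1/24 ≈ 0.0416667.
Is 1/24 < 1? YES.
Since P[∪ A_i] ≤ 1/24 < 1, the complement has P[∩ A_i^c] ≥ 1 − 1/24 = 23/24 > 0, so some outcome avoids every A_i.

17·p = 1/24 ≈ 0.0416667; existence CERTIFIED by the union bound.


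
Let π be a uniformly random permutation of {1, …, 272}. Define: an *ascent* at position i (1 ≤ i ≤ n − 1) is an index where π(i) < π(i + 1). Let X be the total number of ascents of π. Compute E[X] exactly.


Write X = Σ X_I over i = 1, …, 271, with X_I the indicator of one ascent.
There are 271 indicators.
For each fixed i, the pair (π(i), π(i+1)) is a uniformly random ordered pair of distinct values from {1, …, 272}; by symmetry P[π(i) < π(i+1)] = 1/2.
By linearity: E[X] = 271 · (1/2) = (272 − 1) · (1/2) = 271/2 ≈ 135.500.

E[X] = 271/2 = 135.500.


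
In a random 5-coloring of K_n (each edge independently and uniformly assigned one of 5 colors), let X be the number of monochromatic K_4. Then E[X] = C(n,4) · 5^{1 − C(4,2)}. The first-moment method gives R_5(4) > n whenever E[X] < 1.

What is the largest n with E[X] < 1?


We need C(n, 4) · 5^{1 − 6} < 1, i.e. C(n, 4) < 5^{6 − 1} = 3125.
Check values of n near the boundary:
  n = 13: C(13, 4) = 715; 715 < 3125? YES
  n = 14: C(14, 4) = 1001; 1001 < 3125? YES
  n = 15: C(15, 4) = 1365; 1365 < 3125? YES
  n = 16: C(16, 4) = 1820; 1820 < 3125? YES
  n = 17: C(17, 4) = 2380; 2380 < 3125? YES
  n = 18: C(18, 4) = 3060; 3060 < 3125? YES
  n = 19: C(19, 4) = 3876; 3876 < 3125? NO
  n = 20: C(20, 4) = 4845; 4845 < 3125? NO
  n = 21: C(21, 4) = 5985; 5985 < 3125? NO
The largest n with C(n, 4) < 3125 is n = 18 (where E[X] = 612/625 ≈ 0.97920). Hence R_5(4) > 18, i.e. R_5(4) ≥ 19.

Largest n = 18; hence R_5(4) > 18.


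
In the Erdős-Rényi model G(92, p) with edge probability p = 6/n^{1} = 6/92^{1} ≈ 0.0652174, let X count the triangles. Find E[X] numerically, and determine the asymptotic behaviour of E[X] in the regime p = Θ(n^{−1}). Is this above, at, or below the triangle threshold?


Number of potential triangles: C(92, 3) = 125580.
Each occurs with probability p³ ≈ (0.0652174)³ ≈ 2.77389661e-04.
By linearity: E[X] = C(92, 3)·p³ ≈ 125580 · 2.77389661e-04 ≈ 34.834594.
Here α = 1, so p = 6/n is exactly at the triangle threshold p ~ 1/n. Asymptotically E[X] → c³/6 = 6³/6 = 36 ≈ 36.000000, a bounded constant. In this regime the triangle count is asymptotically Poisson(c³/6).

E[X] ≈ 34.834594; in regime p = Θ(1/n^{1}) E[X] stays bounded (at the triangle threshold p ~ 1/n).


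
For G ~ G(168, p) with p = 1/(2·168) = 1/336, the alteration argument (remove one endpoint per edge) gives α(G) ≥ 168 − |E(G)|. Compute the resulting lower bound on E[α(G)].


E[|E(G)|] = C(168, 2)·p = 14028 · (1/336) = 167/4.
E[α(G)] ≥ n − E[|E(G)|] = 168 − 167/4 = 505/4.
Numerically: ≈ 126.250000.
(This is only a lower bound; the true E[α(G)] may be larger.)

E[α(G)] ≥ 505/4 ≈ 126.250000.


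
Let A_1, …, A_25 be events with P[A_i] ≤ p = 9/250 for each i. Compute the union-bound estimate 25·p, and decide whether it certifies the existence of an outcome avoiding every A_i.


Union bound: P[∪_{i=1}^{25} A_i] ≤ Σ_i P[A_i] ≤ 25·p = 25·(9/250) = 9/10.
Numerically: 9/10 ≈ 0.900000.
Is 9/10 < 1? YES.
Since P[∪ A_i] ≤ 9/10 < 1, the complement has P[∩ A_i^c] ≥ 1 − 9/10 = 1/10 > 0, so some outcome avoids every A_i.

25·p = 9/10 ≈ 0.900000; existence CERTIFIED by the union bound.


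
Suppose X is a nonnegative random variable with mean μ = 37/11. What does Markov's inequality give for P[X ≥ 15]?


μ = E[X] = 37/11, a = 15.
Markov: P[X ≥ 15] ≤ μ/a = (37/11)/15 = 37/165.
Numerically: ≈ 0.224.
(Since a = 15 > μ = 3.364, the bound 37/165 is < 1 and informative.)

P[X ≥ 15] ≤ 37/165 ≈ 0.224.


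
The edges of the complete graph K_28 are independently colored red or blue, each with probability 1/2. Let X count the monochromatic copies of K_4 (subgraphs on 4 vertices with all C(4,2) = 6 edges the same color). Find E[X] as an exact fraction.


Let X = Σ_S X_S over the C(28, 4) = 20475 subsets S of size 4, where X_S = 1 if the K_4 on S is monochromatic.
For a fixed S, the K_4 on S has C(4, 2) = 6 edges. P[all 6 edges red] = (1/2)^6, and likewise for blue, so P[monochromatic] = 2·(1/2)^6 = 2^{1 − 6} = 1/32.
By linearity: E[X] = C(28, 4) · 2^{1 − 6} = 20475 · 1/32 = 20475/32.
Numerically: E[X] ≈ 639.844.

E[X] = C(28,4)·2^(1−C(4,2)) = 20475/32 ≈ 639.844.


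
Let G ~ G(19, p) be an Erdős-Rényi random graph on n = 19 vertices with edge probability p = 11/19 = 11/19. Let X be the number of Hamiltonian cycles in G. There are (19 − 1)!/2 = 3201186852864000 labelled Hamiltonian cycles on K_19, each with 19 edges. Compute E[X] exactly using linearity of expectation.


K_19 has (19 − 1)!/2 = 3201186852864000 labelled Hamiltonian cycles.
For each such Hamiltonian cycle H, let X_H = 1 if all 19 edges of H are present in G. Then P[X_H = 1] = p^{19} = (11/19)^{19} = 61159090448414546291/1978419655660313589123979.
Summing the indicators: E[X] = Σ_H E[X_H] = 3201186852864000 · p^{19} = 3201186852864000 · 61159090448414546291/1978419655660313589123979 = 195781676276584883979724733927424000/1978419655660313589123979.
Numerically: E[X] ≈ 9.896e+10.

E[X] = 3201186852864000 · (11/19)^{19} = 195781676276584883979724733927424000/1978419655660313589123979 ≈ 9.896e+10.


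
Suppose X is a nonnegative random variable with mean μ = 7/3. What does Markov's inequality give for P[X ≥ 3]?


μ = E[X] = 7/3, a = 3.
Markov: P[X ≥ 3] ≤ μ/a = (7/3)/3 = 7/9.
Numerically: ≈ 0.7778.
(Since a = 3 > μ = 2.3333, the bound 7/9 is < 1 and informative.)

P[X ≥ 3] ≤ 7/9 ≈ 0.7778.


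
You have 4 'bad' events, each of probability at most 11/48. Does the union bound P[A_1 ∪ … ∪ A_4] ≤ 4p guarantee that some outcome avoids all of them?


Union bound: P[∪_{i=1}^{4} A_i] ≤ Σ_i P[A_i] ≤ 4·p = 4·(11/48) = 11/12.
Numerically: 11/12 ≈ 0.9167.
Is 11/12 < 1? YES.
Since P[∪ A_i] ≤ 11/12 < 1, the complement has P[∩ A_i^c] ≥ 1 − 11/12 = 1/12 > 0, so some outcome avoids every A_i.

4·p = 11/12 ≈ 0.9167; existence CERTIFIED by the union bound.


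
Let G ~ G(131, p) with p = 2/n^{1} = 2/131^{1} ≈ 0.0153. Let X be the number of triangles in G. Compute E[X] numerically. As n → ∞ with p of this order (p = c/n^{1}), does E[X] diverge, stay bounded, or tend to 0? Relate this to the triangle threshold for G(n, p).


Number of potential triangles: C(131, 3) = 366145.
Each occurs with probability p³ ≈ (0.0153)³ ≈ 3.55857e-06.
By linearity: E[X] = C(131, 3)·p³ ≈ 366145 · 3.55857e-06 ≈ 1.303.
Here α = 1, so p = 2/n is exactly at the triangle threshold p ~ 1/n. Asymptotically E[X] → c³/6 = 2³/6 = 4/3 ≈ 1.333, a bounded constant. In this regime the triangle count is asymptotically Poisson(c³/6).

E[X] ≈ 1.303; in regime p = Θ(1/n^{1}) E[X] stays bounded (at the triangle threshold p ~ 1/n).


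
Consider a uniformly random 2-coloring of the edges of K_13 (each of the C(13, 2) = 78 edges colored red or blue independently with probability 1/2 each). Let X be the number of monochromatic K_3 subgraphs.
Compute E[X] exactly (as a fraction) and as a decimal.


Let X = Σ_S X_S over the C(13, 3) = 286 subsets S of size 3, where X_S = 1 if the K_3 on S is monochromatic.
For a fixed S, the K_3 on S has C(3, 2) = 3 edges. P[all 3 edges red] = (1/2)^3, and likewise for blue, so P[monochromatic] = 2·(1/2)^3 = 2^{1 − 3} = 1/4.
By linearity: E[X] = C(13, 3) · 2^{1 − 3} = 286 · 1/4 = 143/2.
Numerically: E[X] ≈ 71.50000.

E[X] = C(13,3)·2^(1−C(3,2)) = 143/2 ≈ 71.50000.


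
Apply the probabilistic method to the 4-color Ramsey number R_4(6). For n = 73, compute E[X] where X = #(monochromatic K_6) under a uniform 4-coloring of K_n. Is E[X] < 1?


E[X] = C(73, 6) · 4^{1 − 15} = 170230452 · 4^{−14} = 170230452/268435456.
As a reduced fraction: E[X] = 42557613/67108864 ≈ 0.63416.
Is E[X] < 1? YES.
Since E[X] < 1, there exists a 4-coloring of K_{73} with no monochromatic K_6; hence R_4(6) > 73.

E[X] = 42557613/67108864 ≈ 0.63416; E[X] < 1, so R_4(6) > 73.


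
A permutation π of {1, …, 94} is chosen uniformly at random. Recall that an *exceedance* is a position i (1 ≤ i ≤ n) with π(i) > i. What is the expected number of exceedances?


Write X = Σ_{i=1}^{94} X_i, where X_i = 1_{π(i) > i}.
For each fixed i, π(i) is uniform over {1, …, 94} (marginal of a uniform permutation), so P[π(i) > i] = (n − i)/n. Summing: Σ_{i=1}^{94} (n − i)/n = (0 + 1 + … + 93)/94 = 94(94 − 1)/(2·94) = (94 − 1)/2.
Hence E[X] = Σ_{i=1}^{94} (94 − i)/94 = 93/2 ≈ 46.500.

E[X] = 93/2 = 46.500.


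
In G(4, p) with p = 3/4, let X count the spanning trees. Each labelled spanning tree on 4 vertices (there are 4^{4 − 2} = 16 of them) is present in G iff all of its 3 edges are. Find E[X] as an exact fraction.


K_4 has 4^{4 − 2} = 16 labelled spanning trees.
For each such spanning tree H, let X_H = 1 if all 3 edges of H are present in G. Then P[X_H = 1] = p^{3} = (3/4)^{3} = 27/64.
By linearity of expectation: E[X] = Σ_H E[X_H] = 16 · p^{3} = 16 · 27/64 = 27/4.
Numerically: E[X] ≈ 6.75.

E[X] = 16 · (3/4)^{3} = 27/4 ≈ 6.75.


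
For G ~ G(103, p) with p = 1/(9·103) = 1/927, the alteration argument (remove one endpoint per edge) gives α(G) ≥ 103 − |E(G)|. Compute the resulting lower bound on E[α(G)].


E[|E(G)|] = C(103, 2)·p = 5253 · (1/927) = 17/3.
E[α(G)] ≥ n − E[|E(G)|] = 103 − 17/3 = 292/3.
Numerically: ≈ 97.3333.
(This is only a lower bound; the true E[α(G)] may be larger.)

E[α(G)] ≥ 292/3 ≈ 97.3333.


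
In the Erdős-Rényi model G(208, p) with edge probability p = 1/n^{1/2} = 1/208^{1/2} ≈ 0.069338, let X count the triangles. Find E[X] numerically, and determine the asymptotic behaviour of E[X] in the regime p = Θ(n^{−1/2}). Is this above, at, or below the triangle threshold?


Number of potential triangles: C(208, 3) = 1478256.
Each occurs with probability p³ ≈ (0.069338)³ ≈ 3.3335348e-04.
By linearity: E[X] = C(208, 3)·p³ ≈ 1478256 · 3.3335348e-04 ≈ 492.78179.
Since α = 1/2 < 1, p = c/n^{1/2} ≫ 1/n is above the triangle threshold p ~ 1/n. Asymptotically E[X] ~ (c³/6)·n^{3(1−α)} = (1³/6)·n^{1.5} → ∞; triangles are abundant w.h.p.

E[X] ≈ 492.78179; in regime p = Θ(1/n^{1/2}) E[X] diverges (above the triangle threshold p ~ 1/n).


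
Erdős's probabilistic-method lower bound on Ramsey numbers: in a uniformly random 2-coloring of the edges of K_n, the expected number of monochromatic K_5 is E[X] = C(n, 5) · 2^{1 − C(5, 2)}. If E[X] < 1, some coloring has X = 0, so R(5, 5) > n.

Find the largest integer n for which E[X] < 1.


We need C(n, 5) · 2^{1 − 10} < 1, i.e. C(n, 5) < 2^{10 − 1} = 512.
Check values of n near the boundary:
  n = 5: C(5, 5) = 1; 1 < 512? YES
  n = 6: C(6, 5) = 6; 6 < 512? YES
  n = 7: C(7, 5) = 21; 21 < 512? YES
  n = 8: C(8, 5) = 56; 56 < 512? YES
  n = 9: C(9, 5) = 126; 126 < 512? YES
  n = 10: C(10, 5) = 252; 252 < 512? YES
  n = 11: C(11, 5) = 462; 462 < 512? YES
  n = 12: C(12, 5) = 792; 792 < 512? NO
  n = 13: C(13, 5) = 1287; 1287 < 512? NO
  n = 14: C(14, 5) = 2002; 2002 < 512? NO
The largest n with C(n, 5) < 512 is n = 11 (where E[X] = 231/256 ≈ 0.902344). Hence R(5, 5) > 11, i.e. R(5, 5) ≥ 12.

Largest n = 11; hence R(5, 5) > 11.


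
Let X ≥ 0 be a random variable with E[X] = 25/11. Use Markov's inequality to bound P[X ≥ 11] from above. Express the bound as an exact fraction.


μ = E[X] = 25/11, a = 11.
Markov: P[X ≥ 11] ≤ μ/a = (25/11)/11 = 25/121.
Numerically: ≈ 0.20661.
(Since a = 11 > μ = 2.27273, the bound 25/121 is < 1 and informative.)

P[X ≥ 11] ≤ 25/121 ≈ 0.20661.


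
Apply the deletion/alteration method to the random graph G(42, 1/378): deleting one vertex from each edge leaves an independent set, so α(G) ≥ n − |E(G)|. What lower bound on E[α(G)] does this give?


E[|E(G)|] = C(42, 2)·p = 861 · (1/378) = 41/18.
E[α(G)] ≥ n − E[|E(G)|] = 42 − 41/18 = 715/18.
Numerically: ≈ 39.722222.
(This is only a lower bound; the true E[α(G)] may be larger.)

E[α(G)] ≥ 715/18 ≈ 39.722222.


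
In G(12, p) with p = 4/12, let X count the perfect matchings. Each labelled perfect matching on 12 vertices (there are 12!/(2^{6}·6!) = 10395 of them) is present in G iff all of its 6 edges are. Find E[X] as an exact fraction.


K_12 has 12!/(2^{6}·6!) = 10395 labelled perfect matchings.
For each such perfect matching H, let X_H = 1 if all 6 edges of H are present in G. Then P[X_H = 1] = p^{6} = (1/3)^{6} = 1/729.
By linearity of expectation: E[X] = Σ_H E[X_H] = 10395 · p^{6} = 10395 · 1/729 = 385/27.
Numerically: E[X] ≈ 14.259.

E[X] = 10395 · (1/3)^{6} = 385/27 ≈ 14.259.


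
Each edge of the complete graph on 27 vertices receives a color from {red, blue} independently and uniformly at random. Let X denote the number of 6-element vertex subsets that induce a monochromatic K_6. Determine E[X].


Let X = Σ_S X_S over the C(27, 6) = 296010 subsets S of size 6, where X_S = 1 if the K_6 on S is monochromatic.
For a fixed S, the K_6 on S has C(6, 2) = 15 edges. P[all 15 edges red] = (1/2)^15, and likewise for blue, so P[monochromatic] = 2·(1/2)^15 = 2^{1 − 15} = 1/16384.
Summing: E[X] = C(27, 6) · 2^{1 − 15} = 296010 · 1/16384 = 148005/8192.
Numerically: E[X] ≈ 18.06702.

E[X] = C(27,6)·2^(1−C(6,2)) = 148005/8192 ≈ 18.06702.
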